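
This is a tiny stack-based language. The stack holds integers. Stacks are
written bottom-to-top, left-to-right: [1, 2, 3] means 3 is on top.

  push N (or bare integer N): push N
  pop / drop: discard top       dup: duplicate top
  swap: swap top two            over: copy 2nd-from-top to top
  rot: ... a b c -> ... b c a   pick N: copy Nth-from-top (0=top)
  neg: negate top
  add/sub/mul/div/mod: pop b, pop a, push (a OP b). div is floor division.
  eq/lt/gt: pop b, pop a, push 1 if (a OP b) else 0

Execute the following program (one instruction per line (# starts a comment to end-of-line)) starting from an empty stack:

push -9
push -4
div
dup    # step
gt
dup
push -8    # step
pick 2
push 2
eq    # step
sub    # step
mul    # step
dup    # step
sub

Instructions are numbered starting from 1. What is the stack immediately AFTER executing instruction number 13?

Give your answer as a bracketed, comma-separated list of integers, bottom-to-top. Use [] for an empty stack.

Step 1 ('push -9'): [-9]
Step 2 ('push -4'): [-9, -4]
Step 3 ('div'): [2]
Step 4 ('dup'): [2, 2]
Step 5 ('gt'): [0]
Step 6 ('dup'): [0, 0]
Step 7 ('push -8'): [0, 0, -8]
Step 8 ('pick 2'): [0, 0, -8, 0]
Step 9 ('push 2'): [0, 0, -8, 0, 2]
Step 10 ('eq'): [0, 0, -8, 0]
Step 11 ('sub'): [0, 0, -8]
Step 12 ('mul'): [0, 0]
Step 13 ('dup'): [0, 0, 0]

Answer: [0, 0, 0]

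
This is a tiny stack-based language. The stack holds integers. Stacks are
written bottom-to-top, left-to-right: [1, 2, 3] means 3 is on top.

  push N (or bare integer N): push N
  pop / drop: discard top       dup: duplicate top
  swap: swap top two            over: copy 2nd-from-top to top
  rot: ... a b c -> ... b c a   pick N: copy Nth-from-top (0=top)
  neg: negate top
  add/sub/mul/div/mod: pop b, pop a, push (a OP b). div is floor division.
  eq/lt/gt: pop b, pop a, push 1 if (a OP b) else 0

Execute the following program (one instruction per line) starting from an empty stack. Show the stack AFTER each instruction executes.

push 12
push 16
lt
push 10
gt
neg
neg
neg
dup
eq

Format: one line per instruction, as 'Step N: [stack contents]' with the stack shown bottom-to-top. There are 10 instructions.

Step 1: [12]
Step 2: [12, 16]
Step 3: [1]
Step 4: [1, 10]
Step 5: [0]
Step 6: [0]
Step 7: [0]
Step 8: [0]
Step 9: [0, 0]
Step 10: [1]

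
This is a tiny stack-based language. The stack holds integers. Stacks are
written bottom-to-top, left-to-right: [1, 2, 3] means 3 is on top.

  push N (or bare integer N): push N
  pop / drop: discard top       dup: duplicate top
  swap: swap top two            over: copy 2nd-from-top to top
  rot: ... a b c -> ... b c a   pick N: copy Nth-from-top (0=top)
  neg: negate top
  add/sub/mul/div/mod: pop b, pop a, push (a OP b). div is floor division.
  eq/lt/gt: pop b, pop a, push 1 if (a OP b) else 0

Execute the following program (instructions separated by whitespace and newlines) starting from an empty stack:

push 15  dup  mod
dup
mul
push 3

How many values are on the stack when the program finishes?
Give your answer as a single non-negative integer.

Answer: 2

Derivation:
After 'push 15': stack = [15] (depth 1)
After 'dup': stack = [15, 15] (depth 2)
After 'mod': stack = [0] (depth 1)
After 'dup': stack = [0, 0] (depth 2)
After 'mul': stack = [0] (depth 1)
After 'push 3': stack = [0, 3] (depth 2)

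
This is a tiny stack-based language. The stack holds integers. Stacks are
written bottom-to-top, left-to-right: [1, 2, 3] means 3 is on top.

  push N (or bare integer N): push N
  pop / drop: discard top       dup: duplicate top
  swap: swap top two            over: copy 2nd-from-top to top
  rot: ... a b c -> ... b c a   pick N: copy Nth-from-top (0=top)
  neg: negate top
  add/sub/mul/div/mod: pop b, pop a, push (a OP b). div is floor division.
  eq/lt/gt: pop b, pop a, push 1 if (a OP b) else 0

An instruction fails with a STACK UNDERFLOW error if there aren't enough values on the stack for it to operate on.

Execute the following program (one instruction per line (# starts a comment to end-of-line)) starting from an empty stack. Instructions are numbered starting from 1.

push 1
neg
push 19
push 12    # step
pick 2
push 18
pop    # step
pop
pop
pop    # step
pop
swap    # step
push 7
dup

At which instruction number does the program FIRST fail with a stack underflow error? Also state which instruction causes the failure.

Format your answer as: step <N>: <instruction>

Answer: step 12: swap

Derivation:
Step 1 ('push 1'): stack = [1], depth = 1
Step 2 ('neg'): stack = [-1], depth = 1
Step 3 ('push 19'): stack = [-1, 19], depth = 2
Step 4 ('push 12'): stack = [-1, 19, 12], depth = 3
Step 5 ('pick 2'): stack = [-1, 19, 12, -1], depth = 4
Step 6 ('push 18'): stack = [-1, 19, 12, -1, 18], depth = 5
Step 7 ('pop'): stack = [-1, 19, 12, -1], depth = 4
Step 8 ('pop'): stack = [-1, 19, 12], depth = 3
Step 9 ('pop'): stack = [-1, 19], depth = 2
Step 10 ('pop'): stack = [-1], depth = 1
Step 11 ('pop'): stack = [], depth = 0
Step 12 ('swap'): needs 2 value(s) but depth is 0 — STACK UNDERFLOW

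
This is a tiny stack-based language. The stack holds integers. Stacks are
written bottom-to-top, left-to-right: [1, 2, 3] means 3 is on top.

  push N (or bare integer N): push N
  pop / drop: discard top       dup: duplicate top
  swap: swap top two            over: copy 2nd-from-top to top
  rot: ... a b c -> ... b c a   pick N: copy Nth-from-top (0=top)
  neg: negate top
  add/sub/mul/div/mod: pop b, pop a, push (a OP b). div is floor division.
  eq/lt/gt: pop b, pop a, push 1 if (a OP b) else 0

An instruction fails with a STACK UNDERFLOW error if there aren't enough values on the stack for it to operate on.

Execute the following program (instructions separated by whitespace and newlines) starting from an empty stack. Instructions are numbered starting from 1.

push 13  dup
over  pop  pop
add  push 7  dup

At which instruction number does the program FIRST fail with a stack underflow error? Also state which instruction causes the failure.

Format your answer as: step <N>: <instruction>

Step 1 ('push 13'): stack = [13], depth = 1
Step 2 ('dup'): stack = [13, 13], depth = 2
Step 3 ('over'): stack = [13, 13, 13], depth = 3
Step 4 ('pop'): stack = [13, 13], depth = 2
Step 5 ('pop'): stack = [13], depth = 1
Step 6 ('add'): needs 2 value(s) but depth is 1 — STACK UNDERFLOW

Answer: step 6: add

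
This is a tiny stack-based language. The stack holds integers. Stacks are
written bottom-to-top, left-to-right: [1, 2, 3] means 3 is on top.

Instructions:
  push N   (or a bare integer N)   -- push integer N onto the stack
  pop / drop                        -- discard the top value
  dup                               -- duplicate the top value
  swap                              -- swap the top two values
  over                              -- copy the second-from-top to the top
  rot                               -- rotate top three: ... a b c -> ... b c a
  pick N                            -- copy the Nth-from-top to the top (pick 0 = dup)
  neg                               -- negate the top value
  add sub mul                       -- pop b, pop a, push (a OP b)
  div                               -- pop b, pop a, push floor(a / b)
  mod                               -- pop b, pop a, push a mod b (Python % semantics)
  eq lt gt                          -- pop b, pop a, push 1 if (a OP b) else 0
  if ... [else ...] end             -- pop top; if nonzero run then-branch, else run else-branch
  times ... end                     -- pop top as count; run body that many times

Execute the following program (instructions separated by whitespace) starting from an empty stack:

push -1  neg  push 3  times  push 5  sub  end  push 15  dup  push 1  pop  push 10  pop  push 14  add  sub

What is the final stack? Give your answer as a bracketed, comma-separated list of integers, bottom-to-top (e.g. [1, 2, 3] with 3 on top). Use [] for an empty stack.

Answer: [-14, -14]

Derivation:
After 'push -1': [-1]
After 'neg': [1]
After 'push 3': [1, 3]
After 'times': [1]
After 'push 5': [1, 5]
After 'sub': [-4]
After 'push 5': [-4, 5]
After 'sub': [-9]
After 'push 5': [-9, 5]
After 'sub': [-14]
After 'push 15': [-14, 15]
After 'dup': [-14, 15, 15]
After 'push 1': [-14, 15, 15, 1]
After 'pop': [-14, 15, 15]
After 'push 10': [-14, 15, 15, 10]
After 'pop': [-14, 15, 15]
After 'push 14': [-14, 15, 15, 14]
After 'add': [-14, 15, 29]
After 'sub': [-14, -14]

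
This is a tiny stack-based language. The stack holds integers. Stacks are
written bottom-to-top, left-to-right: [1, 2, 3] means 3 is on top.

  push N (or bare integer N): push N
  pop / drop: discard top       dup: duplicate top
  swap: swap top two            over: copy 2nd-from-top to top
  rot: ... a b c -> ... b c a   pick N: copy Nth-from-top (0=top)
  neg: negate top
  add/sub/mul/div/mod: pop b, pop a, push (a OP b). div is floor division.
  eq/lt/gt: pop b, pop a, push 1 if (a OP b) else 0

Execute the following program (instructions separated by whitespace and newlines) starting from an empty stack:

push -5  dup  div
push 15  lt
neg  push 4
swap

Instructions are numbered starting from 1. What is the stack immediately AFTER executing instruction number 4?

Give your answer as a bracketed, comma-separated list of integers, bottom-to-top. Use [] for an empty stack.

Answer: [1, 15]

Derivation:
Step 1 ('push -5'): [-5]
Step 2 ('dup'): [-5, -5]
Step 3 ('div'): [1]
Step 4 ('push 15'): [1, 15]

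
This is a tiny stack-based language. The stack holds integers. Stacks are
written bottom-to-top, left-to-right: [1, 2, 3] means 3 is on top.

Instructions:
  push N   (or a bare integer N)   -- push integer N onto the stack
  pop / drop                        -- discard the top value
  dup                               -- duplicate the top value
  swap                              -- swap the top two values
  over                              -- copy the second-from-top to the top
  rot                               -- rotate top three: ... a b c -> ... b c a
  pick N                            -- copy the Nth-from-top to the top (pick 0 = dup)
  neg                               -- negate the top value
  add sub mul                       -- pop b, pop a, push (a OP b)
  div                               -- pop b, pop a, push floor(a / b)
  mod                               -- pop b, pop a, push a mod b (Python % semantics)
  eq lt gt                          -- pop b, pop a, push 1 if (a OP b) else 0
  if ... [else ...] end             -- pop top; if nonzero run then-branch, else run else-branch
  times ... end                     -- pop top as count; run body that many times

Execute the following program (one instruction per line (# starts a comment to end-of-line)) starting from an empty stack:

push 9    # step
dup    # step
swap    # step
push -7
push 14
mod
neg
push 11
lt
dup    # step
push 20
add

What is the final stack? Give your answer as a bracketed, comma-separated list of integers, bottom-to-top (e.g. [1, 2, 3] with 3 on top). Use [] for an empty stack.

After 'push 9': [9]
After 'dup': [9, 9]
After 'swap': [9, 9]
After 'push -7': [9, 9, -7]
After 'push 14': [9, 9, -7, 14]
After 'mod': [9, 9, 7]
After 'neg': [9, 9, -7]
After 'push 11': [9, 9, -7, 11]
After 'lt': [9, 9, 1]
After 'dup': [9, 9, 1, 1]
After 'push 20': [9, 9, 1, 1, 20]
After 'add': [9, 9, 1, 21]

Answer: [9, 9, 1, 21]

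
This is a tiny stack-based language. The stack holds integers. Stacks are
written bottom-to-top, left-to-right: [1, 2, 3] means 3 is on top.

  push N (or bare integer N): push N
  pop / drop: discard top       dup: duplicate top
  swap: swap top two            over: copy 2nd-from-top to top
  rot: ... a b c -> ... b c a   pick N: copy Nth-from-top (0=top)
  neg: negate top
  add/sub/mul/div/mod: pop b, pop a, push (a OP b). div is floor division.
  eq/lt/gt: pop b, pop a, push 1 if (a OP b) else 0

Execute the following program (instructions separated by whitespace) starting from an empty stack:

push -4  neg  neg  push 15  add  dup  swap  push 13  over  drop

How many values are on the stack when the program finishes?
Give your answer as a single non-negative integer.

Answer: 3

Derivation:
After 'push -4': stack = [-4] (depth 1)
After 'neg': stack = [4] (depth 1)
After 'neg': stack = [-4] (depth 1)
After 'push 15': stack = [-4, 15] (depth 2)
After 'add': stack = [11] (depth 1)
After 'dup': stack = [11, 11] (depth 2)
After 'swap': stack = [11, 11] (depth 2)
After 'push 13': stack = [11, 11, 13] (depth 3)
After 'over': stack = [11, 11, 13, 11] (depth 4)
After 'drop': stack = [11, 11, 13] (depth 3)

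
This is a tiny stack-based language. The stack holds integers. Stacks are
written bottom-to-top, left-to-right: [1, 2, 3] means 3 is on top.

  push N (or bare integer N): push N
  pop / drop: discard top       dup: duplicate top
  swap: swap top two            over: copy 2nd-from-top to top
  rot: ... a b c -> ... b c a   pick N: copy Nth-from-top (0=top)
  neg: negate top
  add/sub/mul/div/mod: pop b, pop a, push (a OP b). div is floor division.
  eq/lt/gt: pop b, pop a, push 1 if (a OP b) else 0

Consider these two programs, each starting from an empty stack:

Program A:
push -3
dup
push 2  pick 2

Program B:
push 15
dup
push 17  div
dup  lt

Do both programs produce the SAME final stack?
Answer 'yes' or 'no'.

Program A trace:
  After 'push -3': [-3]
  After 'dup': [-3, -3]
  After 'push 2': [-3, -3, 2]
  After 'pick 2': [-3, -3, 2, -3]
Program A final stack: [-3, -3, 2, -3]

Program B trace:
  After 'push 15': [15]
  After 'dup': [15, 15]
  After 'push 17': [15, 15, 17]
  After 'div': [15, 0]
  After 'dup': [15, 0, 0]
  After 'lt': [15, 0]
Program B final stack: [15, 0]
Same: no

Answer: no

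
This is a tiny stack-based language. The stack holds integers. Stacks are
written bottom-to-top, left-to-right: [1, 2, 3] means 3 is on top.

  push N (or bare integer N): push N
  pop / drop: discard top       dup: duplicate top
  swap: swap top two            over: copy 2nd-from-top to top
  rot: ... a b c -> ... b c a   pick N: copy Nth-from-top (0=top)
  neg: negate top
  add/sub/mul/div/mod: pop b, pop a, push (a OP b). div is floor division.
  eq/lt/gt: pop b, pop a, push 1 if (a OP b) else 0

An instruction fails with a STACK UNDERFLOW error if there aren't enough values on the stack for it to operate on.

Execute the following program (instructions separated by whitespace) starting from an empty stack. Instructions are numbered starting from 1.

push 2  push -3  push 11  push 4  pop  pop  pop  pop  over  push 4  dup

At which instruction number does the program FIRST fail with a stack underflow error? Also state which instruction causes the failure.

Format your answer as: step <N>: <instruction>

Step 1 ('push 2'): stack = [2], depth = 1
Step 2 ('push -3'): stack = [2, -3], depth = 2
Step 3 ('push 11'): stack = [2, -3, 11], depth = 3
Step 4 ('push 4'): stack = [2, -3, 11, 4], depth = 4
Step 5 ('pop'): stack = [2, -3, 11], depth = 3
Step 6 ('pop'): stack = [2, -3], depth = 2
Step 7 ('pop'): stack = [2], depth = 1
Step 8 ('pop'): stack = [], depth = 0
Step 9 ('over'): needs 2 value(s) but depth is 0 — STACK UNDERFLOW

Answer: step 9: over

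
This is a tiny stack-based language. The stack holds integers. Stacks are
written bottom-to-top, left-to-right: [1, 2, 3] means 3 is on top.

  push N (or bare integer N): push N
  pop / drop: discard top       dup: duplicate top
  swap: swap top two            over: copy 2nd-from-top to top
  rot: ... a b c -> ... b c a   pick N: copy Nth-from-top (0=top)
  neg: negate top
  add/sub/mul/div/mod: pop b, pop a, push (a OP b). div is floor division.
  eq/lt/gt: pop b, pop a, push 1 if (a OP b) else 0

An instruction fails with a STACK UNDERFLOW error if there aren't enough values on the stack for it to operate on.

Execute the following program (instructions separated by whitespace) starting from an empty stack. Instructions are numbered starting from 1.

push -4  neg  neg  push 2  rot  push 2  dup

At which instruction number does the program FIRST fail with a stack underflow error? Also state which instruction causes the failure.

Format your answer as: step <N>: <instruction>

Answer: step 5: rot

Derivation:
Step 1 ('push -4'): stack = [-4], depth = 1
Step 2 ('neg'): stack = [4], depth = 1
Step 3 ('neg'): stack = [-4], depth = 1
Step 4 ('push 2'): stack = [-4, 2], depth = 2
Step 5 ('rot'): needs 3 value(s) but depth is 2 — STACK UNDERFLOW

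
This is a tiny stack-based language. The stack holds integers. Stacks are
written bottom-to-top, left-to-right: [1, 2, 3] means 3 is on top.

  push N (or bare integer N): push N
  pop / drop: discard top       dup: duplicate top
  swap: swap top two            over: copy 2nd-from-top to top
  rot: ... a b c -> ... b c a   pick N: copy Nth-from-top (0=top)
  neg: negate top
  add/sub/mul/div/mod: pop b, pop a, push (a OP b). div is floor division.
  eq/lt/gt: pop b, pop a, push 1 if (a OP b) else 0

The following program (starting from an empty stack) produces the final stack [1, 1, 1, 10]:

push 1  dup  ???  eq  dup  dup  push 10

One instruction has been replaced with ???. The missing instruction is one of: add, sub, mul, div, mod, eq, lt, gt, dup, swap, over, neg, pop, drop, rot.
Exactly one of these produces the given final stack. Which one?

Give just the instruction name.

Answer: swap

Derivation:
Stack before ???: [1, 1]
Stack after ???:  [1, 1]
The instruction that transforms [1, 1] -> [1, 1] is: swap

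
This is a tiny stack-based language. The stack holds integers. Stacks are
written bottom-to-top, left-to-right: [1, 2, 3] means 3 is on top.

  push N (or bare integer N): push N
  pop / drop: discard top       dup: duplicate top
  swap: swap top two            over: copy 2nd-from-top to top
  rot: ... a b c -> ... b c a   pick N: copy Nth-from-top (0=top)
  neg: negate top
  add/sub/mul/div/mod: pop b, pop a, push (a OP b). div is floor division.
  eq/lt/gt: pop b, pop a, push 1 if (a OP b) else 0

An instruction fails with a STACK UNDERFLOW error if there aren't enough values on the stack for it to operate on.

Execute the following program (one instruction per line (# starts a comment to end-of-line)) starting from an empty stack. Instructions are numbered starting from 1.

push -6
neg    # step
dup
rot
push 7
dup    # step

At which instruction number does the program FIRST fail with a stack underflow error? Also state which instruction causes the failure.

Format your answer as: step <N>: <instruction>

Step 1 ('push -6'): stack = [-6], depth = 1
Step 2 ('neg'): stack = [6], depth = 1
Step 3 ('dup'): stack = [6, 6], depth = 2
Step 4 ('rot'): needs 3 value(s) but depth is 2 — STACK UNDERFLOW

Answer: step 4: rot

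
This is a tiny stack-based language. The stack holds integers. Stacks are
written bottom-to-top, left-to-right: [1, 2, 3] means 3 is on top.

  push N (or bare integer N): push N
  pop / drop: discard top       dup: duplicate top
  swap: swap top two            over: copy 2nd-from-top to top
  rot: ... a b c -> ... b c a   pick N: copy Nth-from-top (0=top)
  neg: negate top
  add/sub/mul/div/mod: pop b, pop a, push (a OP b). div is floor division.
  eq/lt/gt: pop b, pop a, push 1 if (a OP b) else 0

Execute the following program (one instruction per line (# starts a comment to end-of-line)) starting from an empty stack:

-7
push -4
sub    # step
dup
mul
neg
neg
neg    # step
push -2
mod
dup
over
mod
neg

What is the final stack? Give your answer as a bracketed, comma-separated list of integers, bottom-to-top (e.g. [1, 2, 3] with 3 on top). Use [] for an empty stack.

Answer: [-1, 0]

Derivation:
After 'push -7': [-7]
After 'push -4': [-7, -4]
After 'sub': [-3]
After 'dup': [-3, -3]
After 'mul': [9]
After 'neg': [-9]
After 'neg': [9]
After 'neg': [-9]
After 'push -2': [-9, -2]
After 'mod': [-1]
After 'dup': [-1, -1]
After 'over': [-1, -1, -1]
After 'mod': [-1, 0]
After 'neg': [-1, 0]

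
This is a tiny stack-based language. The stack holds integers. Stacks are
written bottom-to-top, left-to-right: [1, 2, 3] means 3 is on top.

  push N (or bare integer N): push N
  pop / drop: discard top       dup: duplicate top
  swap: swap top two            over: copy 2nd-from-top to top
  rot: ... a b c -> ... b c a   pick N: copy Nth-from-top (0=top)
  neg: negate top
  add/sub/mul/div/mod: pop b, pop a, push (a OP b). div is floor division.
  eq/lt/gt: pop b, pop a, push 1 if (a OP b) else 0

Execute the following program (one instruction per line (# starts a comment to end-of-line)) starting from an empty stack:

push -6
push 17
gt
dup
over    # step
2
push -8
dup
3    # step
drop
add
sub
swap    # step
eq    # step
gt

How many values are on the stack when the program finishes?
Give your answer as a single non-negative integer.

After 'push -6': stack = [-6] (depth 1)
After 'push 17': stack = [-6, 17] (depth 2)
After 'gt': stack = [0] (depth 1)
After 'dup': stack = [0, 0] (depth 2)
After 'over': stack = [0, 0, 0] (depth 3)
After 'push 2': stack = [0, 0, 0, 2] (depth 4)
After 'push -8': stack = [0, 0, 0, 2, -8] (depth 5)
After 'dup': stack = [0, 0, 0, 2, -8, -8] (depth 6)
After 'push 3': stack = [0, 0, 0, 2, -8, -8, 3] (depth 7)
After 'drop': stack = [0, 0, 0, 2, -8, -8] (depth 6)
After 'add': stack = [0, 0, 0, 2, -16] (depth 5)
After 'sub': stack = [0, 0, 0, 18] (depth 4)
After 'swap': stack = [0, 0, 18, 0] (depth 4)
After 'eq': stack = [0, 0, 0] (depth 3)
After 'gt': stack = [0, 0] (depth 2)

Answer: 2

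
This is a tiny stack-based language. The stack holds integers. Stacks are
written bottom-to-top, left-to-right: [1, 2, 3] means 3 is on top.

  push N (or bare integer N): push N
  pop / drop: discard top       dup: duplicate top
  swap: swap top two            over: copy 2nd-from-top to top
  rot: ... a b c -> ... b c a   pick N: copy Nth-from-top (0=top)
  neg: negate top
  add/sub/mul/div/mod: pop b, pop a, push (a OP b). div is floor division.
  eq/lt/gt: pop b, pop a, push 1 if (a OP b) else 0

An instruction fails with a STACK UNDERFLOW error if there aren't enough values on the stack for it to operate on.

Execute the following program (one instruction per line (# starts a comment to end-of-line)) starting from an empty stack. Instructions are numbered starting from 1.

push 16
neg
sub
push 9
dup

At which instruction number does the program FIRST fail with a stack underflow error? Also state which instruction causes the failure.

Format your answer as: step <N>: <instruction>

Step 1 ('push 16'): stack = [16], depth = 1
Step 2 ('neg'): stack = [-16], depth = 1
Step 3 ('sub'): needs 2 value(s) but depth is 1 — STACK UNDERFLOW

Answer: step 3: sub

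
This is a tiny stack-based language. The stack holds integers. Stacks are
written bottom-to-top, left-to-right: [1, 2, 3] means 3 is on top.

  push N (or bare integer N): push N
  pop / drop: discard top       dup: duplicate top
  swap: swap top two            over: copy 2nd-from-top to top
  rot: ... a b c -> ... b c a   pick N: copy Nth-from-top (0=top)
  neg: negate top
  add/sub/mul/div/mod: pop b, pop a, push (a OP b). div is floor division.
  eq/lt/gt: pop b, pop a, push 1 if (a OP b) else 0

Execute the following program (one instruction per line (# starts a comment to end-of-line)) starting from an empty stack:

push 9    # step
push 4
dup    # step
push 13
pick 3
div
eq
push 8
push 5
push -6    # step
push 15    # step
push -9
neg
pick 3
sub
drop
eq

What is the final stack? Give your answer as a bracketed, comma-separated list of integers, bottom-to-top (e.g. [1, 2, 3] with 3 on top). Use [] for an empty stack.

After 'push 9': [9]
After 'push 4': [9, 4]
After 'dup': [9, 4, 4]
After 'push 13': [9, 4, 4, 13]
After 'pick 3': [9, 4, 4, 13, 9]
After 'div': [9, 4, 4, 1]
After 'eq': [9, 4, 0]
After 'push 8': [9, 4, 0, 8]
After 'push 5': [9, 4, 0, 8, 5]
After 'push -6': [9, 4, 0, 8, 5, -6]
After 'push 15': [9, 4, 0, 8, 5, -6, 15]
After 'push -9': [9, 4, 0, 8, 5, -6, 15, -9]
After 'neg': [9, 4, 0, 8, 5, -6, 15, 9]
After 'pick 3': [9, 4, 0, 8, 5, -6, 15, 9, 5]
After 'sub': [9, 4, 0, 8, 5, -6, 15, 4]
After 'drop': [9, 4, 0, 8, 5, -6, 15]
After 'eq': [9, 4, 0, 8, 5, 0]

Answer: [9, 4, 0, 8, 5, 0]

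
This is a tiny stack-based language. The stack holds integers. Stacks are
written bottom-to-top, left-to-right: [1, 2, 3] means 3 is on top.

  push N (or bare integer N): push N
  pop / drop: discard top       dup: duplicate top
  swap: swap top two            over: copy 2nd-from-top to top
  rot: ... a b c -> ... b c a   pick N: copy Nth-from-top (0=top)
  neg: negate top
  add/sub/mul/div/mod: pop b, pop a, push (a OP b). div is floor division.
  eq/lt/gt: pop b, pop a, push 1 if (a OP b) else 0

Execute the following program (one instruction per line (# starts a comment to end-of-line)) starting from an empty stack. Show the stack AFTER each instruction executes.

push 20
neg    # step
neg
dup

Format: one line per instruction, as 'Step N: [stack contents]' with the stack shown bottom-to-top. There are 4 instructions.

Step 1: [20]
Step 2: [-20]
Step 3: [20]
Step 4: [20, 20]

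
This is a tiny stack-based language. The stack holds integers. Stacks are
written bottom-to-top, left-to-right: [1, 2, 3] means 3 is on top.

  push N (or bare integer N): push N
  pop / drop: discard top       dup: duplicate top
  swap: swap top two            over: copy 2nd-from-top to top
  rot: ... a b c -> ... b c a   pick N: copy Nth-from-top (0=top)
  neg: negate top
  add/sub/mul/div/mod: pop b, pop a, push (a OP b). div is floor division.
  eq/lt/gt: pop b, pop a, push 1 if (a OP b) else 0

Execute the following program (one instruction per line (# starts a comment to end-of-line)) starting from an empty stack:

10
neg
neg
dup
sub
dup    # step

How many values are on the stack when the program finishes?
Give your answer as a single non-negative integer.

After 'push 10': stack = [10] (depth 1)
After 'neg': stack = [-10] (depth 1)
After 'neg': stack = [10] (depth 1)
After 'dup': stack = [10, 10] (depth 2)
After 'sub': stack = [0] (depth 1)
After 'dup': stack = [0, 0] (depth 2)

Answer: 2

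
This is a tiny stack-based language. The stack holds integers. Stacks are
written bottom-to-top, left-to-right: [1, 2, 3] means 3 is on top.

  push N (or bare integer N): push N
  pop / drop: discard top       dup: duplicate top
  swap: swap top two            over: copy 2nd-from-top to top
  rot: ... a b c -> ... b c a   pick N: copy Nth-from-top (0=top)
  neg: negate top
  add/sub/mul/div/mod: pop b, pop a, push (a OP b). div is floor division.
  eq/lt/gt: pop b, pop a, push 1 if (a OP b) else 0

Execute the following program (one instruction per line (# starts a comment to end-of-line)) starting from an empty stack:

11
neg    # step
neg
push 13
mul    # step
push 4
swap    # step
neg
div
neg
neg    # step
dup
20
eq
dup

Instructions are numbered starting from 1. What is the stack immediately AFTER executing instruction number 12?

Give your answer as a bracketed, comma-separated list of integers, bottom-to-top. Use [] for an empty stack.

Step 1 ('11'): [11]
Step 2 ('neg'): [-11]
Step 3 ('neg'): [11]
Step 4 ('push 13'): [11, 13]
Step 5 ('mul'): [143]
Step 6 ('push 4'): [143, 4]
Step 7 ('swap'): [4, 143]
Step 8 ('neg'): [4, -143]
Step 9 ('div'): [-1]
Step 10 ('neg'): [1]
Step 11 ('neg'): [-1]
Step 12 ('dup'): [-1, -1]

Answer: [-1, -1]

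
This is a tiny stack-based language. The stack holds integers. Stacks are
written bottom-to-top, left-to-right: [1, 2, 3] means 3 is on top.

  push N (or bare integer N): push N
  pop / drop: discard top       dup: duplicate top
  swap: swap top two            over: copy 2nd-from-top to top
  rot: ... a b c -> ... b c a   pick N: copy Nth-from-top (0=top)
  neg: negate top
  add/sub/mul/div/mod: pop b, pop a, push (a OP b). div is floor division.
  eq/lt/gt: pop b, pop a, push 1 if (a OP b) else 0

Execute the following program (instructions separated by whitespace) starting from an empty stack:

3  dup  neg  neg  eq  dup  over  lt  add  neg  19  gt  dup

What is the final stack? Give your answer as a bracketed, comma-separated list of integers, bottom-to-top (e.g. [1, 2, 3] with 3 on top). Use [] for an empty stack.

After 'push 3': [3]
After 'dup': [3, 3]
After 'neg': [3, -3]
After 'neg': [3, 3]
After 'eq': [1]
After 'dup': [1, 1]
After 'over': [1, 1, 1]
After 'lt': [1, 0]
After 'add': [1]
After 'neg': [-1]
After 'push 19': [-1, 19]
After 'gt': [0]
After 'dup': [0, 0]

Answer: [0, 0]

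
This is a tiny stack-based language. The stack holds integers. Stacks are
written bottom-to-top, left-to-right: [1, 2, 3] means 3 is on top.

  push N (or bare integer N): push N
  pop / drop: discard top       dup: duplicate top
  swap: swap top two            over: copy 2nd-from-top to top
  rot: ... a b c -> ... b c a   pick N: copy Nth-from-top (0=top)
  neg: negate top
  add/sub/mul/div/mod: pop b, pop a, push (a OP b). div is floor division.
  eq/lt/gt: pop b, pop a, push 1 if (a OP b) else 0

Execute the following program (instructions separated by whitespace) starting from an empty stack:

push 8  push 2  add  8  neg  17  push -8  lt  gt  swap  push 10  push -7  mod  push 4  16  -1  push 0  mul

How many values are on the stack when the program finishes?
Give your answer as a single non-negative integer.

After 'push 8': stack = [8] (depth 1)
After 'push 2': stack = [8, 2] (depth 2)
After 'add': stack = [10] (depth 1)
After 'push 8': stack = [10, 8] (depth 2)
After 'neg': stack = [10, -8] (depth 2)
After 'push 17': stack = [10, -8, 17] (depth 3)
After 'push -8': stack = [10, -8, 17, -8] (depth 4)
After 'lt': stack = [10, -8, 0] (depth 3)
After 'gt': stack = [10, 0] (depth 2)
After 'swap': stack = [0, 10] (depth 2)
After 'push 10': stack = [0, 10, 10] (depth 3)
After 'push -7': stack = [0, 10, 10, -7] (depth 4)
After 'mod': stack = [0, 10, -4] (depth 3)
After 'push 4': stack = [0, 10, -4, 4] (depth 4)
After 'push 16': stack = [0, 10, -4, 4, 16] (depth 5)
After 'push -1': stack = [0, 10, -4, 4, 16, -1] (depth 6)
After 'push 0': stack = [0, 10, -4, 4, 16, -1, 0] (depth 7)
After 'mul': stack = [0, 10, -4, 4, 16, 0] (depth 6)

Answer: 6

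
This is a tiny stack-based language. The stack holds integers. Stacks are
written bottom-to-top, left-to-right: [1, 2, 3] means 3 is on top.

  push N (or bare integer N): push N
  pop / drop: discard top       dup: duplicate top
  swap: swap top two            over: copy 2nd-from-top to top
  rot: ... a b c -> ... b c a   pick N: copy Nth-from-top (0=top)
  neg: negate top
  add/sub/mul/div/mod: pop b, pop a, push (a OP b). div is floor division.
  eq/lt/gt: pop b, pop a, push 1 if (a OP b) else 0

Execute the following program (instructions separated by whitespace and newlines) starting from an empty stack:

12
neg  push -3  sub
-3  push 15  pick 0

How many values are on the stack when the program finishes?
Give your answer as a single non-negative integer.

Answer: 4

Derivation:
After 'push 12': stack = [12] (depth 1)
After 'neg': stack = [-12] (depth 1)
After 'push -3': stack = [-12, -3] (depth 2)
After 'sub': stack = [-9] (depth 1)
After 'push -3': stack = [-9, -3] (depth 2)
After 'push 15': stack = [-9, -3, 15] (depth 3)
After 'pick 0': stack = [-9, -3, 15, 15] (depth 4)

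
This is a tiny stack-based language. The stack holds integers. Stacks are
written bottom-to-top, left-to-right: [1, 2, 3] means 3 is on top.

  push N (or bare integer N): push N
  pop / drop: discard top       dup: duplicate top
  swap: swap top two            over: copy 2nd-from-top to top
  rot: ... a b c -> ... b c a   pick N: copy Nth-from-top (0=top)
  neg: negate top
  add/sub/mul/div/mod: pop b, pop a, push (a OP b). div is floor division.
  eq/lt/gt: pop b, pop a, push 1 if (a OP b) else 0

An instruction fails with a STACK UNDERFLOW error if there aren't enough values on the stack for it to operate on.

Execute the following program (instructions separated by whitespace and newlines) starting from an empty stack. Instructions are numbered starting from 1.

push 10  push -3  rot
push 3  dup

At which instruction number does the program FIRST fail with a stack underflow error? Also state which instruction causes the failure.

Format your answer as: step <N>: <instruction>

Step 1 ('push 10'): stack = [10], depth = 1
Step 2 ('push -3'): stack = [10, -3], depth = 2
Step 3 ('rot'): needs 3 value(s) but depth is 2 — STACK UNDERFLOW

Answer: step 3: rot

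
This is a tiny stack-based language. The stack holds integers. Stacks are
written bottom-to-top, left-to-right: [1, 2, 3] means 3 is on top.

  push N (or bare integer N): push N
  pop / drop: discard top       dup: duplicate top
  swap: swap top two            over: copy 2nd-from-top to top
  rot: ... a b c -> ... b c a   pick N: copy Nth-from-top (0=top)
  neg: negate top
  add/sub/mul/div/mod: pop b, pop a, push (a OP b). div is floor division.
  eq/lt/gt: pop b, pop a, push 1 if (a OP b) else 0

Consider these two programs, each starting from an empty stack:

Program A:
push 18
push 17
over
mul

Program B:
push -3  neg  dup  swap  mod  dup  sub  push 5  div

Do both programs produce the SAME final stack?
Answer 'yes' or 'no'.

Program A trace:
  After 'push 18': [18]
  After 'push 17': [18, 17]
  After 'over': [18, 17, 18]
  After 'mul': [18, 306]
Program A final stack: [18, 306]

Program B trace:
  After 'push -3': [-3]
  After 'neg': [3]
  After 'dup': [3, 3]
  After 'swap': [3, 3]
  After 'mod': [0]
  After 'dup': [0, 0]
  After 'sub': [0]
  After 'push 5': [0, 5]
  After 'div': [0]
Program B final stack: [0]
Same: no

Answer: no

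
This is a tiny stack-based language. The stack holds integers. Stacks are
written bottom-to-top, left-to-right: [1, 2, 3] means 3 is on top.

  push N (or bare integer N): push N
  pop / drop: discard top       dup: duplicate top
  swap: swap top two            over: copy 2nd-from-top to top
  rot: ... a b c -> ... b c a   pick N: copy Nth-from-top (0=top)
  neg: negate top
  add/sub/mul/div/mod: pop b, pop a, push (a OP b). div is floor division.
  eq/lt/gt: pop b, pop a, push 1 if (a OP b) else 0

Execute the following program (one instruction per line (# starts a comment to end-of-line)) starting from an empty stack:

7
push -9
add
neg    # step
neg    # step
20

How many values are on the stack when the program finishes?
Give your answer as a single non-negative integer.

After 'push 7': stack = [7] (depth 1)
After 'push -9': stack = [7, -9] (depth 2)
After 'add': stack = [-2] (depth 1)
After 'neg': stack = [2] (depth 1)
After 'neg': stack = [-2] (depth 1)
After 'push 20': stack = [-2, 20] (depth 2)

Answer: 2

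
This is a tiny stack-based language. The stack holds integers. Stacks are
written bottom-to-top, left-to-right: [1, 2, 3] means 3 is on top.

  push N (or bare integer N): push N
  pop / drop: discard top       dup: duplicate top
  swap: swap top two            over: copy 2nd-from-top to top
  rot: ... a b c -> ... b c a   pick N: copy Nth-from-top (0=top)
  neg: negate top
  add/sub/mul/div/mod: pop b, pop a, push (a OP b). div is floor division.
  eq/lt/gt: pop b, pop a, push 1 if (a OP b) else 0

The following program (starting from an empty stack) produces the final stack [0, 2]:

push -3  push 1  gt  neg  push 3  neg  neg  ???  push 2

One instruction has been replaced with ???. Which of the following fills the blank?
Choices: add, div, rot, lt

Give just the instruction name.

Answer: div

Derivation:
Stack before ???: [0, 3]
Stack after ???:  [0]
Checking each choice:
  add: produces [3, 2]
  div: MATCH
  rot: stack underflow (need 3, have 2)
  lt: produces [1, 2]


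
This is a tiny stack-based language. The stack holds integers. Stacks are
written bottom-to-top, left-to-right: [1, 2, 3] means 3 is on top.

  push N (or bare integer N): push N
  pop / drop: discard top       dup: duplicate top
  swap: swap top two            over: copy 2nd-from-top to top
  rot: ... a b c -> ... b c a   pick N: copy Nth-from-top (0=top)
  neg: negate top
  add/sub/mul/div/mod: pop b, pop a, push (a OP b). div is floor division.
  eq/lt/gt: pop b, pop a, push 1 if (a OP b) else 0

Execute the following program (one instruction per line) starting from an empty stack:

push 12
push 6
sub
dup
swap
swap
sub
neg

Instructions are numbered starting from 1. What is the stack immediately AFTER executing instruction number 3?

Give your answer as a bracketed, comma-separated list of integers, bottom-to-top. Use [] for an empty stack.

Step 1 ('push 12'): [12]
Step 2 ('push 6'): [12, 6]
Step 3 ('sub'): [6]

Answer: [6]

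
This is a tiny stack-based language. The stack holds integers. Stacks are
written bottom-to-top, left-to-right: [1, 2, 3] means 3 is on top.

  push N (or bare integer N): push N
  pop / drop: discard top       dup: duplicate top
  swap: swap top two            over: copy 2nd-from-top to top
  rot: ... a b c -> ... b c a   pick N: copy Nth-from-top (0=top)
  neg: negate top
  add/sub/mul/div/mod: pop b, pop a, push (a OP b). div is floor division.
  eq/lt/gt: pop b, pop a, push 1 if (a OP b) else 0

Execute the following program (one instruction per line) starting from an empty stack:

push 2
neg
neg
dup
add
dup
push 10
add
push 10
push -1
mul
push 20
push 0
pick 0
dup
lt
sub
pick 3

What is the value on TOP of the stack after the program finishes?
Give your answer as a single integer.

Answer: 14

Derivation:
After 'push 2': [2]
After 'neg': [-2]
After 'neg': [2]
After 'dup': [2, 2]
After 'add': [4]
After 'dup': [4, 4]
After 'push 10': [4, 4, 10]
After 'add': [4, 14]
After 'push 10': [4, 14, 10]
After 'push -1': [4, 14, 10, -1]
After 'mul': [4, 14, -10]
After 'push 20': [4, 14, -10, 20]
After 'push 0': [4, 14, -10, 20, 0]
After 'pick 0': [4, 14, -10, 20, 0, 0]
After 'dup': [4, 14, -10, 20, 0, 0, 0]
After 'lt': [4, 14, -10, 20, 0, 0]
After 'sub': [4, 14, -10, 20, 0]
After 'pick 3': [4, 14, -10, 20, 0, 14]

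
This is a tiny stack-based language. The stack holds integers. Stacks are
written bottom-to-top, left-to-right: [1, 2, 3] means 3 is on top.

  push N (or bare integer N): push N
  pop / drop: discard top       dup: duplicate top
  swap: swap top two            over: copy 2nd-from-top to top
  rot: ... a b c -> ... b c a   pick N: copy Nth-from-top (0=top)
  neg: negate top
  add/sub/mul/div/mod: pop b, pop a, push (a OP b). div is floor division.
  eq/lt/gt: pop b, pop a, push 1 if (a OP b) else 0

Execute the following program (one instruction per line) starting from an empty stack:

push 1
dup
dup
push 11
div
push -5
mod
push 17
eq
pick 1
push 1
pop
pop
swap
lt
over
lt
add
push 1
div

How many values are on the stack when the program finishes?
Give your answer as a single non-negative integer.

Answer: 1

Derivation:
After 'push 1': stack = [1] (depth 1)
After 'dup': stack = [1, 1] (depth 2)
After 'dup': stack = [1, 1, 1] (depth 3)
After 'push 11': stack = [1, 1, 1, 11] (depth 4)
After 'div': stack = [1, 1, 0] (depth 3)
After 'push -5': stack = [1, 1, 0, -5] (depth 4)
After 'mod': stack = [1, 1, 0] (depth 3)
After 'push 17': stack = [1, 1, 0, 17] (depth 4)
After 'eq': stack = [1, 1, 0] (depth 3)
After 'pick 1': stack = [1, 1, 0, 1] (depth 4)
After 'push 1': stack = [1, 1, 0, 1, 1] (depth 5)
After 'pop': stack = [1, 1, 0, 1] (depth 4)
After 'pop': stack = [1, 1, 0] (depth 3)
After 'swap': stack = [1, 0, 1] (depth 3)
After 'lt': stack = [1, 1] (depth 2)
After 'over': stack = [1, 1, 1] (depth 3)
After 'lt': stack = [1, 0] (depth 2)
After 'add': stack = [1] (depth 1)
After 'push 1': stack = [1, 1] (depth 2)
After 'div': stack = [1] (depth 1)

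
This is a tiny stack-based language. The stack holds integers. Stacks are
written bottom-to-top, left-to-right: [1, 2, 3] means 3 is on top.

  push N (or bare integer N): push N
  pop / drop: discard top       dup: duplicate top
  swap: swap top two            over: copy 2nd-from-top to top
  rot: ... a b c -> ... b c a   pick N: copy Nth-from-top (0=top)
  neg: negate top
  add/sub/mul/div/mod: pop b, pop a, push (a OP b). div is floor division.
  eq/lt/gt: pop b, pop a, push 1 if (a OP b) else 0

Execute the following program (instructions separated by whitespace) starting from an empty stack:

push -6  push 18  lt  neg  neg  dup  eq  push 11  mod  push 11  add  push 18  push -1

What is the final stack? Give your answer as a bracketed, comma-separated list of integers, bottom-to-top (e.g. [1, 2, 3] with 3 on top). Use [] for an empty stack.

Answer: [12, 18, -1]

Derivation:
After 'push -6': [-6]
After 'push 18': [-6, 18]
After 'lt': [1]
After 'neg': [-1]
After 'neg': [1]
After 'dup': [1, 1]
After 'eq': [1]
After 'push 11': [1, 11]
After 'mod': [1]
After 'push 11': [1, 11]
After 'add': [12]
After 'push 18': [12, 18]
After 'push -1': [12, 18, -1]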